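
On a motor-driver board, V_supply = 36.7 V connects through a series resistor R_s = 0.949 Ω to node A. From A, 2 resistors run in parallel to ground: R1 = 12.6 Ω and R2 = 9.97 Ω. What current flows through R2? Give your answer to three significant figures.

Combine the parallel branches: R_p = (1/12.6 + 1/9.97)⁻¹ = 5.566 Ω.
Node voltage V_A = V_supply · R_p/(R_s + R_p) = 36.7 × 0.8543 = 31.35 V.
I(R2) = V_A / R2 = 31.35/9.97 = 3.145 A.

I ≈ 3.14 A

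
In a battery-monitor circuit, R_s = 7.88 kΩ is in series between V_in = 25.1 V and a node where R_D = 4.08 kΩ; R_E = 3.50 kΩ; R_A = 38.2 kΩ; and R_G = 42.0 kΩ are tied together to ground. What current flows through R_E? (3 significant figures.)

Combine the parallel branches: R_p = (1/4.08 + 1/3.50 + 1/38.2 + 1/42.0)⁻¹ = 1.722 kΩ.
V_A by voltage divider: V_A = 25.1 × 1.722/(7.88 + 1.722) = 4.501 V.
I(R_E) = V_A / R_E = 4.501/3.50 = 1.286 mA.

I ≈ 1.29 mA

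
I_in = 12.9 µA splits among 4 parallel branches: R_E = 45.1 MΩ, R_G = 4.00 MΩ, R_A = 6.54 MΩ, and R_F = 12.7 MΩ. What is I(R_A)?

I ≈ 3.92 µA

Total conductance ΣG = 1/45.1 + 1/4.00 + 1/6.54 + 1/12.7 = 0.5038 (units of 1/MΩ).
R_A takes the fraction G_k/ΣG = 0.1529/0.5038 = 0.3035, so I = 12.9 × 0.3035 = 3.915 µA.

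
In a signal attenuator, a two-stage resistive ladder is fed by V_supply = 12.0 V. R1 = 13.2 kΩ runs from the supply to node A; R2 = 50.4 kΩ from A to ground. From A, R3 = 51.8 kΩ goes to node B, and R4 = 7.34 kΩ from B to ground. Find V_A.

Looking into the second stage from A: R3 + R4 = 59.14 kΩ appears in parallel with R2.
R2 ‖ (R3+R4) = 27.21 kΩ.
First divider: V_A = V_supply · 27.21/(13.2 + 27.21) = 8.080 V.

V_A ≈ 8.08 V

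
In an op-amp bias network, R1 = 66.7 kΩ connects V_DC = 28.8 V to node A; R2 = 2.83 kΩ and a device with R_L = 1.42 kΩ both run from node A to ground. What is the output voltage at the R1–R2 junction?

R2 ‖ R_L = (2.83 × 1.42)/(2.83 + 1.42) = 0.9456 kΩ.
Then V_out = V_DC · R2'/(R1 + R2') = 28.8 × 0.9456/67.65 = 0.4026 V.
(Unloaded it would be 1.17 V; the load pulls it down.)

V_out ≈ 0.403 V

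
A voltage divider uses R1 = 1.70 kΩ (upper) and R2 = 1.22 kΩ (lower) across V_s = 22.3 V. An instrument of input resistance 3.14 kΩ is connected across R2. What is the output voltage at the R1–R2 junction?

R2 ‖ R_L = (1.22 × 3.14)/(1.22 + 3.14) = 0.8786 kΩ.
Voltage divider with the loaded lower leg: V_out = 22.3 × 0.8786/(1.70 + 0.8786) = 22.3 × 0.3407 = 7.598 V.

V_out ≈ 7.60 V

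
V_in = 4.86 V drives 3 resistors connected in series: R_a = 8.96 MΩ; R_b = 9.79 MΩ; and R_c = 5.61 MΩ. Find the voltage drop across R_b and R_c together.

V ≈ 3.07 V

ΣR = 8.96 + 9.79 + 5.61 = 24.36 MΩ.
R_{R_b..R_c} = 9.79 + 5.61 = 15.40 MΩ.
Voltage divider: V = V_in · (15.40 / 24.36) = 4.86 × 0.6322 = 3.072 V.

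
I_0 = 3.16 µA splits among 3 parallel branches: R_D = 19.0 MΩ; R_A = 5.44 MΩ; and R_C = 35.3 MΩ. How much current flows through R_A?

I ≈ 2.19 µA

ΣG = 1/19.0 + 1/5.44 + 1/35.3 = 0.2648.
By the current-divider rule, I = I_0 · G_k/ΣG = 3.16 × 0.6942 = 2.194 µA.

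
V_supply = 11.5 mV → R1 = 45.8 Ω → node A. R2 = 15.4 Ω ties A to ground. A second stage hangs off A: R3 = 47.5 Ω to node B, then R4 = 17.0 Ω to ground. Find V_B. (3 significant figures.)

Node A sees R2 in parallel with the series input of stage 2, R3 + R4 = 64.50 Ω.
R2 ‖ (R3+R4) = 12.43 Ω.
So V_A = 11.5 × 0.2135 = 2.455 mV.
V_B = V_A × 0.2636 = 0.6471 mV.

V_B ≈ 0.647 mV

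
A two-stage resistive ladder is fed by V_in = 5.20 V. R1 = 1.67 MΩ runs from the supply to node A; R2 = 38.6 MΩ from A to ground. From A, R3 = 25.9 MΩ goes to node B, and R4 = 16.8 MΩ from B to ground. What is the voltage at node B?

V_B ≈ 1.89 V

Looking into the second stage from A: R3 + R4 = 42.70 MΩ appears in parallel with R2.
R2 ‖ (R3+R4) = 20.27 MΩ.
So V_A = 5.20 × 0.9239 = 4.804 V.
V_B = V_A × 0.3934 = 1.890 V.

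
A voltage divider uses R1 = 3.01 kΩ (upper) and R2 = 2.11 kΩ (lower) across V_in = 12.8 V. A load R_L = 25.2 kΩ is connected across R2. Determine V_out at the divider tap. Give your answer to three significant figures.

First combine the lower leg with the load: R2 ‖ R_L = 1.947 kΩ.
Now apply the divider: V_out = 12.8 × 0.3928 = 5.028 V.
(Unloaded it would be 5.28 V; the load pulls it down.)

V_out ≈ 5.03 V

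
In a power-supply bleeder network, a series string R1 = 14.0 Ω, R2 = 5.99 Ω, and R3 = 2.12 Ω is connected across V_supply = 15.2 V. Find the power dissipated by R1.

P ≈ 6.62 W

ΣR = 22.11 Ω → I = 15.2/22.11 = 0.6875 A.
P = I²R = 0.4726 × 14.0 = 6.617 W.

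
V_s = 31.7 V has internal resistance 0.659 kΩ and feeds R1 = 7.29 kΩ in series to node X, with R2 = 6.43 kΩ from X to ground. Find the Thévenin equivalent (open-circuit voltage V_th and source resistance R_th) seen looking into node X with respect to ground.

V_th ≈ 14.2 V, R_th ≈ 3.55 kΩ

R1' = 0.659 + 7.29 = 7.949 kΩ (source resistance + R1).
With X open, the divider is unloaded: V_th = 31.7 × 6.43/14.38 = 14.18 V.
Zeroing V_s shorts the top of R1' to ground, so R_th = R1' ‖ R2 = 3.555 kΩ.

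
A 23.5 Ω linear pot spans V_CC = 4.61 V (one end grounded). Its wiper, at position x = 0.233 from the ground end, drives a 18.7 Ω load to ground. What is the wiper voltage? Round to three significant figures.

V_out ≈ 0.877 V

Split the track: R_lower = x·R_p = 5.476 Ω, R_upper = (1−x)·R_p = 18.02 Ω.
R_L loads the lower segment: effective lower R = 4.235 Ω.
V_out = 4.61 × 4.235/(18.02 + 4.235) = 0.8771 V.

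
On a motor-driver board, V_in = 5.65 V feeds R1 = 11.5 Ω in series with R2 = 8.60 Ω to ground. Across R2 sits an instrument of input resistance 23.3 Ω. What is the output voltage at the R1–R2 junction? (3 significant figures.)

V_out ≈ 2.00 V

The load sits in parallel with R2, giving an effective lower resistance R2' = R2·R_L/(R2+R_L) = 6.282 Ω.
Now apply the divider: V_out = 5.65 × 0.3533 = 1.996 V.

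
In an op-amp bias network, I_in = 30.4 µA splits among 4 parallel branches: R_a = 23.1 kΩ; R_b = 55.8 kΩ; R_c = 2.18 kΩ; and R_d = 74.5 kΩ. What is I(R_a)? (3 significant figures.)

ΣG = 1/23.1 + 1/55.8 + 1/2.18 + 1/74.5 = 0.5333.
R_a takes the fraction G_k/ΣG = 0.04329/0.5333 = 0.08117, so I = 30.4 × 0.08117 = 2.467 µA.

I ≈ 2.47 µA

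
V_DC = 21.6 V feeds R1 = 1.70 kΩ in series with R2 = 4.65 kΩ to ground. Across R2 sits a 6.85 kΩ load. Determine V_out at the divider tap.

V_out ≈ 13.4 V

The load sits in parallel with R2, giving an effective lower resistance R2' = R2·R_L/(R2+R_L) = 2.770 kΩ.
Then V_out = V_DC · R2'/(R1 + R2') = 21.6 × 2.770/4.470 = 13.38 V.
(Unloaded it would be 15.8 V; the load pulls it down.)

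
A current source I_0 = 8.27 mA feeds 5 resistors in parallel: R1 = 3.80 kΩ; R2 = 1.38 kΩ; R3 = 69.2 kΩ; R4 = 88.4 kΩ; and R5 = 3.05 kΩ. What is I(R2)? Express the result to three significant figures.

ΣG = 1/3.80 + 1/1.38 + 1/69.2 + 1/88.4 + 1/3.05 = 1.341.
Current divider: I(R2) = I_0 · G_k/ΣG = 8.27 × (0.7246/1.341) = 8.27 × 0.5402 = 4.467 mA.

I ≈ 4.47 mA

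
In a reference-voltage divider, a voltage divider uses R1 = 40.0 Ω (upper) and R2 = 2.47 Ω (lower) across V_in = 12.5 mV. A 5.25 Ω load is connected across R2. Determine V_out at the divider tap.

V_out ≈ 0.504 mV

The load sits in parallel with R2, giving an effective lower resistance R2' = R2·R_L/(R2+R_L) = 1.680 Ω.
Then V_out = V_in · R2'/(R1 + R2') = 12.5 × 1.680/41.68 = 0.5038 mV.
(Unloaded it would be 0.727 mV; the load pulls it down.)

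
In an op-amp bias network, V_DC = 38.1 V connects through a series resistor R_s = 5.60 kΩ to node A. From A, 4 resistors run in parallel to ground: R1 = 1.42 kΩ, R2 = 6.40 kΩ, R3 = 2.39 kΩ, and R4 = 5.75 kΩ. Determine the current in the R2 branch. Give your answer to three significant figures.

Equivalent of the parallel group: R_p = 0.6883 kΩ.
V_A = 38.1 × 0.6883/6.288 = 4.170 V.
Branch current I = V_A/R2 = 4.170/6.40 = 0.6516 mA.

I ≈ 0.652 mA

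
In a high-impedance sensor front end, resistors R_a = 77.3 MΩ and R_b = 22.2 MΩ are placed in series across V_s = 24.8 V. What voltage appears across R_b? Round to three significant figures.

V ≈ 5.53 V

ΣR = 77.3 + 22.2 = 99.50 MΩ.
By the voltage-divider rule, V = 24.8 × 22.20/99.50 = 5.533 V.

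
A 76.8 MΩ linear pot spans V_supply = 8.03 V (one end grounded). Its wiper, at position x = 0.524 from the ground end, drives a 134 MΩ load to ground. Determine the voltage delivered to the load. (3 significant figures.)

V_out ≈ 3.68 V

The pot divides into 36.56 MΩ above the wiper and 40.24 MΩ below.
(x·R_p) ‖ R_L = 30.95 MΩ.
Loaded-divider output: V_out = 8.03 × 0.4585 = 3.681 V.
(Unloaded: V_out = x·V_supply = 4.21 V.)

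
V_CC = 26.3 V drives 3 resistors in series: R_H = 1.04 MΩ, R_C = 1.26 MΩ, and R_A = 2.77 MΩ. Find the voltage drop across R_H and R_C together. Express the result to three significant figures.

Series total: ΣR = 1.04 + 1.26 + 2.77 = 5.070 MΩ.
R_{R_H..R_C} = 1.04 + 1.26 = 2.300 MΩ.
By the voltage-divider rule, V = 26.3 × 2.300/5.070 = 11.93 V.

V ≈ 11.9 V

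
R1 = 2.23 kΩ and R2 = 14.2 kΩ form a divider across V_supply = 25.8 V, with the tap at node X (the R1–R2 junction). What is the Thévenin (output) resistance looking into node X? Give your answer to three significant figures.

R_th ≈ 1.93 kΩ

Looking into X with the source shorted: R_th = R1·R2/(R1+R2) = 2.230 × 14.2/16.43 = 1.927 kΩ.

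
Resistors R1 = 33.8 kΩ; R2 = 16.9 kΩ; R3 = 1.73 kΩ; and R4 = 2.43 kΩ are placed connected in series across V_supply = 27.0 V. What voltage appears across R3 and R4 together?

V ≈ 2.05 V

Series total: ΣR = 33.8 + 16.9 + 1.73 + 2.43 = 54.86 kΩ.
R_{R3..R4} = 1.73 + 2.43 = 4.160 kΩ.
By the voltage-divider rule, V = 27.0 × 4.160/54.86 = 2.047 V.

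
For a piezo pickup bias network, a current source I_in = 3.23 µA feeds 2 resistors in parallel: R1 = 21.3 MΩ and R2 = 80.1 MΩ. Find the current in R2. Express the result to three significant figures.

I ≈ 0.678 µA

For two parallel branches, I_k = I_in · (other R)/(sum of R).
I(R2) = 3.23 × 21.3/(21.3 + 80.1) = 3.23 × 0.2101 = 0.6785 µA.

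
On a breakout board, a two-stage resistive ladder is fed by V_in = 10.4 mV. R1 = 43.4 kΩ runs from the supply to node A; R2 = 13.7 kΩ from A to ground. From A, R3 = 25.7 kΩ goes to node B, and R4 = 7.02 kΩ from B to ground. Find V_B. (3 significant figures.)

V_B ≈ 0.406 mV

The second stage (R3 + R4 = 32.72 kΩ) loads node A in parallel with R2.
R2 ‖ (R3+R4) = 9.657 kΩ.
V_A = 10.4 × 9.657/(43.4 + 9.657) = 1.893 mV.
V_B = V_A × 0.2145 = 0.4061 mV.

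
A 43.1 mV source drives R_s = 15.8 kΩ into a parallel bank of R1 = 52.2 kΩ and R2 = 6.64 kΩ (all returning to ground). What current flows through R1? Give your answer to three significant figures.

I ≈ 0.224 µA

Equivalent of the parallel group: R_p = 5.891 kΩ.
V_A by voltage divider: V_A = 43.1 × 5.891/(15.8 + 5.891) = 11.70 mV.
Branch current I = V_A/R1 = 11.70/52.2 = 0.2242 µA.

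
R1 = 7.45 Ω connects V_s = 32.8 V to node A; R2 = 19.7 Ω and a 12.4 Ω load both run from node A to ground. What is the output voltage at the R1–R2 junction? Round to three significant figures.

R2 ‖ R_L = (19.7 × 12.4)/(19.7 + 12.4) = 7.610 Ω.
Now apply the divider: V_out = 32.8 × 0.5053 = 16.57 V.

V_out ≈ 16.6 V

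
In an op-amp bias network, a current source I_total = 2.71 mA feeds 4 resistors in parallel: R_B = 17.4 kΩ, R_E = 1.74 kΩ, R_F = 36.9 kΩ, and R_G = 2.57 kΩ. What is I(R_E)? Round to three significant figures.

Conductances: ΣG = 1/17.4 + 1/1.74 + 1/36.9 + 1/2.57 = 1.048 (1/kΩ).
By the current-divider rule, I = I_total · G_k/ΣG = 2.71 × 0.5482 = 1.486 mA.

I ≈ 1.49 mA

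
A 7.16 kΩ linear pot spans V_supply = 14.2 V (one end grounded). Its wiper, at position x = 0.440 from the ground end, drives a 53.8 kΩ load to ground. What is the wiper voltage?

V_out ≈ 6.05 V

Lower segment x·R_p = 3.150 kΩ; upper segment (1−x)·R_p = 4.010 kΩ.
R_L loads the lower segment: effective lower R = 2.976 kΩ.
Loaded-divider output: V_out = 14.2 × 0.4260 = 6.050 V.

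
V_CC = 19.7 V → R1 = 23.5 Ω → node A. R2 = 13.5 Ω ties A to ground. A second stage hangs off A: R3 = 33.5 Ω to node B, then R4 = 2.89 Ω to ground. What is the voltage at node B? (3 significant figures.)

The second stage (R3 + R4 = 36.39 Ω) loads node A in parallel with R2.
Effective lower resistance at A: R2 ‖ 36.39 = 9.847 Ω.
First divider: V_A = V_CC · 9.847/(23.5 + 9.847) = 5.817 V.
V_B = V_A × 0.07942 = 0.4620 V.

V_B ≈ 0.462 V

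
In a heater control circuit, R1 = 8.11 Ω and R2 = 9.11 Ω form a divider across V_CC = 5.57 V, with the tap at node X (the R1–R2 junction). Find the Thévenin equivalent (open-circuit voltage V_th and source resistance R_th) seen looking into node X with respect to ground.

V_th ≈ 2.95 V, R_th ≈ 4.29 Ω

Open-circuit (no load on X): V_th = V_CC · R2/(R1 + R2) = 5.57 × 9.11/(8.110 + 9.11) = 2.947 V.
With V_CC suppressed (replaced by a short), R_th = R1 ‖ R2 = (8.110 × 9.11)/(8.110 + 9.11) = 4.290 Ω.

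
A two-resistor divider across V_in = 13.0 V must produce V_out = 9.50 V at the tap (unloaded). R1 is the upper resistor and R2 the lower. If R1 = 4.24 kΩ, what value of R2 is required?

Required fraction k = V_out/V_in = 0.7308.
Rearranging, R2 = R1·k/(1−k) = 4.24 × 2.714 = 11.51 kΩ.

R2 ≈ 11.5 kΩ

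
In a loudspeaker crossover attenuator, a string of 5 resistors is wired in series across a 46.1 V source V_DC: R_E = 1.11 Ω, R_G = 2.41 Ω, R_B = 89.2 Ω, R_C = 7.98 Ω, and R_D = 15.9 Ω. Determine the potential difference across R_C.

V ≈ 3.16 V

Series total: ΣR = 1.11 + 2.41 + 89.2 + 7.98 + 15.9 = 116.6 Ω.
V = V_DC · R/ΣR = 46.1 × 0.06844 = 3.155 V.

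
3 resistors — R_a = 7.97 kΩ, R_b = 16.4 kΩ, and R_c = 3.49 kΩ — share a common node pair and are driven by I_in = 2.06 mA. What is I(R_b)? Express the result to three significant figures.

Conductances: ΣG = 1/7.97 + 1/16.4 + 1/3.49 = 0.4730 (1/kΩ).
By the current-divider rule, I = I_in · G_k/ΣG = 2.06 × 0.1289 = 0.2656 mA.

I ≈ 0.266 mA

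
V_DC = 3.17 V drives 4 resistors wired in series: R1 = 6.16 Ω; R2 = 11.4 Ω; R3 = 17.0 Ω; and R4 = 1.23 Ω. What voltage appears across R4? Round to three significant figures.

Total series resistance ΣR = 6.16 + 11.4 + 17.0 + 1.23 = 35.79 Ω.
By the voltage-divider rule, V = 3.17 × 1.230/35.79 = 0.1089 V.

V ≈ 0.109 V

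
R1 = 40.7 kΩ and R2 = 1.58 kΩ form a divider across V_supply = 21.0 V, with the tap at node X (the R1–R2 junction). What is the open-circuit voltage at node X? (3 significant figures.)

V_th ≈ 0.785 V

With X open, the divider is unloaded: V_th = 21.0 × 1.58/42.28 = 0.7848 V.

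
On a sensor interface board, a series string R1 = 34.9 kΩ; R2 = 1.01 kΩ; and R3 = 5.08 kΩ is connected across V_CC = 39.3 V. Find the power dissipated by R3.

ΣR = 40.99 kΩ → I = 39.3/40.99 = 0.9588 mA.
V(R3) = I·R = 4.871 V; P = V·I = 4.871 × 0.9588 = 4.670 mW.

P ≈ 4.67 mW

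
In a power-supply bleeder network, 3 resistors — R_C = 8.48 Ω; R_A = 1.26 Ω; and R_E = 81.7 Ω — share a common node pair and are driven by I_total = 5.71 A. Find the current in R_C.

I ≈ 0.729 A

Total conductance ΣG = 1/8.48 + 1/1.26 + 1/81.7 = 0.9238 (units of 1/Ω).
R_C takes the fraction G_k/ΣG = 0.1179/0.9238 = 0.1276, so I = 5.71 × 0.1276 = 0.7289 A.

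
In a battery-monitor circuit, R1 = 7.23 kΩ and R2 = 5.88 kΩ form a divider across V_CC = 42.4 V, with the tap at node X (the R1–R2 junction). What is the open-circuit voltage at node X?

V_th ≈ 19.0 V

With X open, the divider is unloaded: V_th = 42.4 × 5.88/13.11 = 19.02 V.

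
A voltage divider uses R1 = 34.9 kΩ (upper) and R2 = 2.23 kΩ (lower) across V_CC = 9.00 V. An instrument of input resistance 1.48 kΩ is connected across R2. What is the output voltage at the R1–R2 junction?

R2 ‖ R_L = (2.23 × 1.48)/(2.23 + 1.48) = 0.8896 kΩ.
Then V_out = V_CC · R2'/(R1 + R2') = 9.00 × 0.8896/35.79 = 0.2237 V.
(Unloaded it would be 0.541 V; the load pulls it down.)

V_out ≈ 0.224 V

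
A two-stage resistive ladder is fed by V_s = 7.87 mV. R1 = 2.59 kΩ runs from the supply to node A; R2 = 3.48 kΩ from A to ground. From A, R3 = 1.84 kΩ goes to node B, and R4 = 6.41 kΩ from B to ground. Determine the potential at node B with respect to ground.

Node A sees R2 in parallel with the series input of stage 2, R3 + R4 = 8.250 kΩ.
Effective lower resistance at A: R2 ‖ 8.250 = 2.448 kΩ.
First divider: V_A = V_s · 2.448/(2.59 + 2.448) = 3.824 mV.
Stage 2 is unloaded, so V_B = V_A · R4/(R3+R4) = 3.824 × 6.41/8.250 = 2.971 mV.

V_B ≈ 2.97 mV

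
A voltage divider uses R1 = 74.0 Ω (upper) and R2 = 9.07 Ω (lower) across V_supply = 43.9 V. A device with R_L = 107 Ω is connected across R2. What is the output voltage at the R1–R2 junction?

V_out ≈ 4.46 V

First combine the lower leg with the load: R2 ‖ R_L = 8.361 Ω.
Then V_out = V_supply · R2'/(R1 + R2') = 43.9 × 8.361/82.36 = 4.457 V.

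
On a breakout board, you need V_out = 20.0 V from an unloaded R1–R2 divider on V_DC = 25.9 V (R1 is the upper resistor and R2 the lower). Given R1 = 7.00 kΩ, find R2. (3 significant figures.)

V_out/V_DC = R2/(R1+R2) = 0.7722.
Rearranging, R2 = R1·k/(1−k) = 7.00 × 3.390 = 23.73 kΩ.

R2 ≈ 23.7 kΩ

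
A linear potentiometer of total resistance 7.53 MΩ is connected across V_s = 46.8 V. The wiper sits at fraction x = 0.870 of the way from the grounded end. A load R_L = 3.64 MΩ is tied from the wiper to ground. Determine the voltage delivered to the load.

Split the track: R_lower = x·R_p = 6.551 MΩ, R_upper = (1−x)·R_p = 0.9789 MΩ.
Lower segment in parallel with the load: 6.551 ‖ 3.64 = 2.340 MΩ.
V_out = 46.8 × 2.340/(0.9789 + 2.340) = 33.00 V.

V_out ≈ 33.0 V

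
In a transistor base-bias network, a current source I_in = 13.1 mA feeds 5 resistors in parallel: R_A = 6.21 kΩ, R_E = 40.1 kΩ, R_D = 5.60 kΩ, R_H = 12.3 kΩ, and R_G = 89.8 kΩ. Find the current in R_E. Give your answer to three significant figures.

Total conductance ΣG = 1/6.21 + 1/40.1 + 1/5.60 + 1/12.3 + 1/89.8 = 0.4570 (units of 1/kΩ).
Current divider: I(R_E) = I_in · G_k/ΣG = 13.1 × (0.02494/0.4570) = 13.1 × 0.05457 = 0.7149 mA.

I ≈ 0.715 mA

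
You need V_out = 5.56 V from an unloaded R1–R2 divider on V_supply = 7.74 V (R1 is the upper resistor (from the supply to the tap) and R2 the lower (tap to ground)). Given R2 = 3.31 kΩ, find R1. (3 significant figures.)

V_out/V_supply = R2/(R1+R2) = 0.7183.
So R1 = R2 · (V_supply/V_out − 1) = 3.31 × (7.74/5.56 − 1) = 3.31 × 0.3921 = 1.298 kΩ.

R1 ≈ 1.30 kΩ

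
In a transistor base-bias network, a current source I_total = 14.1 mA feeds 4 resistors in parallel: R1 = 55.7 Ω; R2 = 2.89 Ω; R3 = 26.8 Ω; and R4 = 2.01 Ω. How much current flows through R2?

I ≈ 5.43 mA

Total conductance ΣG = 1/55.7 + 1/2.89 + 1/26.8 + 1/2.01 = 0.8988 (units of 1/Ω).
Current divider: I(R2) = I_total · G_k/ΣG = 14.1 × (0.3460/0.8988) = 14.1 × 0.3850 = 5.428 mA.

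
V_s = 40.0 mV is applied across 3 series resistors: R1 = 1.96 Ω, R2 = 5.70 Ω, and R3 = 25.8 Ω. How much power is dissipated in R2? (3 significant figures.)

P ≈ 8.15 µW

Series current I = V_s/ΣR = 40.0/33.46 = 1.195 mA.
V(R2) = I·R = 6.814 mV; P = V·I = 6.814 × 1.195 = 8.146 µW.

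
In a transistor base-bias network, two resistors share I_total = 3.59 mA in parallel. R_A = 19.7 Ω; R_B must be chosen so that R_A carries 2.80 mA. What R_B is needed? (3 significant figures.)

R_B ≈ 69.8 Ω

Two-branch current divider: I_A = I_total · R_B/(R_A + R_B).
2.80/3.59 = R_B/(R_A + R_B) → R_B = R_A · (0.7799)/(1 − 0.7799) = 19.7 × 3.544 = 69.82 Ω.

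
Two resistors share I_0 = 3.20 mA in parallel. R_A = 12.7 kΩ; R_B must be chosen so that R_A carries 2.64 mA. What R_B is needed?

R_B ≈ 59.9 kΩ

Two-branch current divider: I_A = I_0 · R_B/(R_A + R_B).
With f = 0.8250, R_B = R_A · f/(1−f) = 12.7 × 4.714 = 59.87 kΩ.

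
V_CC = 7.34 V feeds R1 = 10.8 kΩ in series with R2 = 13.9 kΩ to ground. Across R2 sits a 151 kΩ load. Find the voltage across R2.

The load sits in parallel with R2, giving an effective lower resistance R2' = R2·R_L/(R2+R_L) = 12.73 kΩ.
Voltage divider with the loaded lower leg: V_out = 7.34 × 12.73/(10.8 + 12.73) = 7.34 × 0.5410 = 3.971 V.

V_out ≈ 3.97 V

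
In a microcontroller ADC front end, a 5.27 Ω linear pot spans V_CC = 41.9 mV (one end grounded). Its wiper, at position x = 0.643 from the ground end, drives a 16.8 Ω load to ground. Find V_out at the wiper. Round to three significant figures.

V_out ≈ 25.1 mV

Split the track: R_lower = x·R_p = 3.389 Ω, R_upper = (1−x)·R_p = 1.881 Ω.
R_L loads the lower segment: effective lower R = 2.820 Ω.
Then V_out = V_CC · 2.820/(1.881 + 2.820) = 25.13 mV.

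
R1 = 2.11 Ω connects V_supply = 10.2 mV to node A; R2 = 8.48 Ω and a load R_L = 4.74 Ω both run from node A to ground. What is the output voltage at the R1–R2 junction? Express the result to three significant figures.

V_out ≈ 6.02 mV

The load sits in parallel with R2, giving an effective lower resistance R2' = R2·R_L/(R2+R_L) = 3.040 Ω.
Voltage divider with the loaded lower leg: V_out = 10.2 × 3.040/(2.11 + 3.040) = 10.2 × 0.5903 = 6.021 mV.
(Unloaded it would be 8.17 mV; the load pulls it down.)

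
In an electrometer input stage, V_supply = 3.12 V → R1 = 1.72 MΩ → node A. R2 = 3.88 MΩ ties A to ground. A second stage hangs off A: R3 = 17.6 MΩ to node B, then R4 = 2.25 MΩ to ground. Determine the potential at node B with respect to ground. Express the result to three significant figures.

V_B ≈ 0.231 V

Node A sees R2 in parallel with the series input of stage 2, R3 + R4 = 19.85 MΩ.
R2 ‖ (R3+R4) = 3.246 MΩ.
So V_A = 3.12 × 0.6536 = 2.039 V.
V_B = V_A × 0.1134 = 0.2312 V.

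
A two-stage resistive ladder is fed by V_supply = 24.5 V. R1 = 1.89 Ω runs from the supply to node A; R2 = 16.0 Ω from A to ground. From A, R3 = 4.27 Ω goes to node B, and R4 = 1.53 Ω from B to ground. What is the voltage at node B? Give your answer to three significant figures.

The second stage (R3 + R4 = 5.800 Ω) loads node A in parallel with R2.
Effective lower resistance at A: R2 ‖ 5.800 = 4.257 Ω.
First divider: V_A = V_supply · 4.257/(1.89 + 4.257) = 16.97 V.
V_B = V_A × 0.2638 = 4.476 V.

V_B ≈ 4.48 V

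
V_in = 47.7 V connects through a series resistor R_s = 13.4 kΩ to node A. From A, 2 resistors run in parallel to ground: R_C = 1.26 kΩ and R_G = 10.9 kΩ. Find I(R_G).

I ≈ 0.340 mA

Equivalent of the parallel group: R_p = 1.129 kΩ.
V_A by voltage divider: V_A = 47.7 × 1.129/(13.4 + 1.129) = 3.708 V.
I(R_G) = V_A / R_G = 3.708/10.9 = 0.3402 mA.
(Equivalently: I_total = 3.283 mA, then current-divider fraction G_k/ΣG = 0.1036.)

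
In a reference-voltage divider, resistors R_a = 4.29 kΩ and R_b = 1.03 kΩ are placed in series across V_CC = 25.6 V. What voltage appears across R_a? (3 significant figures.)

V ≈ 20.6 V

Total series resistance ΣR = 4.29 + 1.03 = 5.320 kΩ.
Voltage divider: V = V_CC · (4.290 / 5.320) = 25.6 × 0.8064 = 20.64 V.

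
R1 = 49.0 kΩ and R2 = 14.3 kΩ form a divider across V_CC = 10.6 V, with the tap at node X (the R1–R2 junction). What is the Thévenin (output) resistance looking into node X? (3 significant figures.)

Looking into X with the source shorted: R_th = R1·R2/(R1+R2) = 49.00 × 14.3/63.30 = 11.07 kΩ.

R_th ≈ 11.1 kΩ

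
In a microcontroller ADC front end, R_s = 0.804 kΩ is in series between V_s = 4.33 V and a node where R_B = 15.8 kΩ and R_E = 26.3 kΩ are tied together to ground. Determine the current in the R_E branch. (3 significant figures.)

I ≈ 0.152 mA

Parallel bank: R_p = 1/(1/15.8 + 1/26.3) = 9.870 kΩ.
Node voltage V_A = V_s · R_p/(R_s + R_p) = 4.33 × 0.9247 = 4.004 V.
I(R_E) = V_A / R_E = 4.004/26.3 = 0.1522 mA.
(Equivalently: I_total = 0.4056 mA, then current-divider fraction G_k/ΣG = 0.3753.)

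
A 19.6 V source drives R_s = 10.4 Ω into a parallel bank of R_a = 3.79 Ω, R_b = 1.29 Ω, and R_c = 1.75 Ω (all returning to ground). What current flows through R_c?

I ≈ 0.631 A

Parallel bank: R_p = 1/(1/3.79 + 1/1.29 + 1/1.75) = 0.6209 Ω.
Node voltage V_A = V_CC · R_p/(R_s + R_p) = 19.6 × 0.05634 = 1.104 V.
I(R_c) = V_A / R_c = 1.104/1.75 = 0.6310 A.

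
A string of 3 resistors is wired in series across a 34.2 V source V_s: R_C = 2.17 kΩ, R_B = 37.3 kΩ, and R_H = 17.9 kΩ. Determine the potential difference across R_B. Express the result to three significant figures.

Total series resistance ΣR = 2.17 + 37.3 + 17.9 = 57.37 kΩ.
V = V_s · R/ΣR = 34.2 × 0.6502 = 22.24 V.

V ≈ 22.2 V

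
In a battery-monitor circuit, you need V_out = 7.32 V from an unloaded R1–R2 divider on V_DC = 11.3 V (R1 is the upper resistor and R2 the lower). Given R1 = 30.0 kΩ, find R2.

V_out/V_DC = R2/(R1+R2) = 0.6478.
Rearranging, R2 = R1·k/(1−k) = 30.0 × 1.839 = 55.18 kΩ.

R2 ≈ 55.2 kΩ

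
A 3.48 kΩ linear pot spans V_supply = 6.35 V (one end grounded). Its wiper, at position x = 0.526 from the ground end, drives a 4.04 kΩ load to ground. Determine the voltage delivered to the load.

V_out ≈ 2.75 V

The pot divides into 1.650 kΩ above the wiper and 1.830 kΩ below.
Lower segment in parallel with the load: 1.830 ‖ 4.04 = 1.260 kΩ.
V_out = 6.35 × 1.260/(1.650 + 1.260) = 2.750 V.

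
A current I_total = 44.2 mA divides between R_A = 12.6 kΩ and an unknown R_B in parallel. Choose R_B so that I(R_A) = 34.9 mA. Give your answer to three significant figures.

Two-branch current divider: I_A = I_total · R_B/(R_A + R_B).
With f = 0.7896, R_B = R_A · f/(1−f) = 12.6 × 3.753 = 47.28 kΩ.

R_B ≈ 47.3 kΩ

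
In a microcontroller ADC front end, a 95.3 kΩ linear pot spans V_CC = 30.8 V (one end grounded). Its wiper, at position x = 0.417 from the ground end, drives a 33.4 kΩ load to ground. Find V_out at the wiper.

V_out ≈ 7.58 V

Split the track: R_lower = x·R_p = 39.74 kΩ, R_upper = (1−x)·R_p = 55.56 kΩ.
(x·R_p) ‖ R_L = 18.15 kΩ.
Loaded-divider output: V_out = 30.8 × 0.2462 = 7.583 V.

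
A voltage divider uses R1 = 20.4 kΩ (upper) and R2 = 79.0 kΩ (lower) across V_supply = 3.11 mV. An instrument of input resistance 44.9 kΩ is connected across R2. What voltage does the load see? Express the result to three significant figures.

First combine the lower leg with the load: R2 ‖ R_L = 28.63 kΩ.
Then V_out = V_supply · R2'/(R1 + R2') = 3.11 × 28.63/49.03 = 1.816 mV.

V_out ≈ 1.82 mV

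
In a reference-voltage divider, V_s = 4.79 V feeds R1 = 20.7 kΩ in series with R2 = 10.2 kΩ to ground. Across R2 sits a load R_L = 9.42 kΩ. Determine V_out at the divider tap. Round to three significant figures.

V_out ≈ 0.916 V

R2 ‖ R_L = (10.2 × 9.42)/(10.2 + 9.42) = 4.897 kΩ.
Then V_out = V_s · R2'/(R1 + R2') = 4.79 × 4.897/25.60 = 0.9164 V.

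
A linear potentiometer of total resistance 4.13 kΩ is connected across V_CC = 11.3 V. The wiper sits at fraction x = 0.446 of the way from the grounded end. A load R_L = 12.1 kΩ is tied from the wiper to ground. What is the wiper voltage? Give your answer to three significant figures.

V_out ≈ 4.65 V

The pot divides into 2.288 kΩ above the wiper and 1.842 kΩ below.
R_L loads the lower segment: effective lower R = 1.599 kΩ.
Loaded-divider output: V_out = 11.3 × 0.4113 = 4.648 V.
(Unloaded: V_out = x·V_CC = 5.04 V.)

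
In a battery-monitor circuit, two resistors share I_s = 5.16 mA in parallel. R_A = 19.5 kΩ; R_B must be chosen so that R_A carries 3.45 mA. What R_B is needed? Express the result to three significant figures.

R_B ≈ 39.3 kΩ

The fraction through R_A equals R_B/(R_A+R_B).
With f = 0.6686, R_B = R_A · f/(1−f) = 19.5 × 2.018 = 39.34 kΩ.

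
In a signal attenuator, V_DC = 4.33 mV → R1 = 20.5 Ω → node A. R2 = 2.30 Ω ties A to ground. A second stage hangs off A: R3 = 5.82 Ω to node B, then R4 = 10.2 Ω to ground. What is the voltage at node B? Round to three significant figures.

V_B ≈ 0.246 mV

Node A sees R2 in parallel with the series input of stage 2, R3 + R4 = 16.02 Ω.
Effective lower resistance at A: R2 ‖ 16.02 = 2.011 Ω.
First divider: V_A = V_DC · 2.011/(20.5 + 2.011) = 0.3869 mV.
V_B = V_A × 0.6367 = 0.2463 mV.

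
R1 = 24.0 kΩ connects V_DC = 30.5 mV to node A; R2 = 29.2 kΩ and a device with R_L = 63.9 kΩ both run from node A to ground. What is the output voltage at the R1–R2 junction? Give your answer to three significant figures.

R2 ‖ R_L = (29.2 × 63.9)/(29.2 + 63.9) = 20.04 kΩ.
Then V_out = V_DC · R2'/(R1 + R2') = 30.5 × 20.04/44.04 = 13.88 mV.
(Unloaded it would be 16.7 mV; the load pulls it down.)

V_out ≈ 13.9 mV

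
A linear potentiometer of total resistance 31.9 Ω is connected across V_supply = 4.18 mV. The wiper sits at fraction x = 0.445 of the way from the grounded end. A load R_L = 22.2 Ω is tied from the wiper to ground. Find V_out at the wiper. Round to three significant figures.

The pot divides into 17.70 Ω above the wiper and 14.20 Ω below.
R_L loads the lower segment: effective lower R = 8.659 Ω.
Then V_out = V_supply · 8.659/(17.70 + 8.659) = 1.373 mV.
(Unloaded: V_out = x·V_supply = 1.86 mV.)

V_out ≈ 1.37 mV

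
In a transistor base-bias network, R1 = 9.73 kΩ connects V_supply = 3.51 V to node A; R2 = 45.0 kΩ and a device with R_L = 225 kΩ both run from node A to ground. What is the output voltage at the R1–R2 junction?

V_out ≈ 2.79 V

The load sits in parallel with R2, giving an effective lower resistance R2' = R2·R_L/(R2+R_L) = 37.50 kΩ.
Then V_out = V_supply · R2'/(R1 + R2') = 3.51 × 37.50/47.23 = 2.787 V.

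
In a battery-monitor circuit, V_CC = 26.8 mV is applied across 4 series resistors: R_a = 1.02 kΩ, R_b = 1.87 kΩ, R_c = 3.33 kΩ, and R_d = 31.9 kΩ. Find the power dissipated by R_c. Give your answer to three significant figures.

Series current I = V_CC/ΣR = 26.8/38.12 = 0.7030 µA.
P = I²R = 0.4943 × 3.33 = 1.646 nW.

P ≈ 1.65 nW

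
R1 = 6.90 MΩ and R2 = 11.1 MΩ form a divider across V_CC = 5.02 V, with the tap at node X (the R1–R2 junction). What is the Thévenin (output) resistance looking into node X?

With V_CC suppressed (replaced by a short), R_th = R1 ‖ R2 = (6.900 × 11.1)/(6.900 + 11.1) = 4.255 MΩ.

R_th ≈ 4.25 MΩ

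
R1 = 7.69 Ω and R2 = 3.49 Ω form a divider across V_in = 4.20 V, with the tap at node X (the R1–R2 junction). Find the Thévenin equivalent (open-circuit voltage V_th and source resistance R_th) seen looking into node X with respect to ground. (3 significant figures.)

V_th ≈ 1.31 V, R_th ≈ 2.40 Ω

With X open, the divider is unloaded: V_th = 4.20 × 3.49/11.18 = 1.311 V.
Looking into X with the source shorted: R_th = R1·R2/(R1+R2) = 7.690 × 3.49/11.18 = 2.401 Ω.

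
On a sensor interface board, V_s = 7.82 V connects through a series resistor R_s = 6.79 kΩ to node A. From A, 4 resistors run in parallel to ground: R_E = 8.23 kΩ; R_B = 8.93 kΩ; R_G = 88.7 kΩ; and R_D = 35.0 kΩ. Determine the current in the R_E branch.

I ≈ 0.333 mA

Parallel bank: R_p = 1/(1/8.23 + 1/8.93 + 1/88.7 + 1/35.0) = 3.659 kΩ.
Node voltage V_A = V_s · R_p/(R_s + R_p) = 7.82 × 0.3501 = 2.738 V.
I(R_E) = V_A / R_E = 2.738/8.23 = 0.3327 mA.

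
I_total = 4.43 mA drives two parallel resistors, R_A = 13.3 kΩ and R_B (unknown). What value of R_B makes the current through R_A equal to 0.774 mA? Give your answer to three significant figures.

Two-branch current divider: I_A = I_total · R_B/(R_A + R_B).
0.774/4.43 = R_B/(R_A + R_B) → R_B = R_A · (0.1747)/(1 − 0.1747) = 13.3 × 0.2117 = 2.816 kΩ.

R_B ≈ 2.82 kΩ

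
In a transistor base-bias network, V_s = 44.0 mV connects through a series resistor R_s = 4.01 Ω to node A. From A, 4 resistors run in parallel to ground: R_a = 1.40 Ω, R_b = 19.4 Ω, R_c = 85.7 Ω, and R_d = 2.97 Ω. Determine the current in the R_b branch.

I ≈ 0.415 mA

Parallel bank: R_p = 1/(1/1.40 + 1/19.4 + 1/85.7 + 1/2.97) = 0.8975 Ω.
V_A = 44.0 × 0.8975/4.908 = 8.047 mV.
I(R_b) = V_A / R_b = 8.047/19.4 = 0.4148 mA.
(Equivalently: I_total = 8.966 mA, then current-divider fraction G_k/ΣG = 0.04626.)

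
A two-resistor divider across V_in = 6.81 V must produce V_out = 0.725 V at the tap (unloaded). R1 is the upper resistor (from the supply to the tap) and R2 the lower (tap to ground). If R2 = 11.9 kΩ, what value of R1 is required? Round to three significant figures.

V_out/V_in = R2/(R1+R2) = 0.1065.
R1 = R2·(1/k − 1) = 11.9 × 8.393 = 99.88 kΩ.

R1 ≈ 99.9 kΩ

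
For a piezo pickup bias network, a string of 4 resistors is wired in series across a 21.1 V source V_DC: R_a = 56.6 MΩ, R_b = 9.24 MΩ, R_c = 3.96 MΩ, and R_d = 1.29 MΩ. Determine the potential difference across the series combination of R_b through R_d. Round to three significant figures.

V ≈ 4.30 V

ΣR = 56.6 + 9.24 + 3.96 + 1.29 = 71.09 MΩ.
R_{R_b..R_d} = 9.24 + 3.96 + 1.29 = 14.49 MΩ.
V = V_DC · R/ΣR = 21.1 × 0.2038 = 4.301 V.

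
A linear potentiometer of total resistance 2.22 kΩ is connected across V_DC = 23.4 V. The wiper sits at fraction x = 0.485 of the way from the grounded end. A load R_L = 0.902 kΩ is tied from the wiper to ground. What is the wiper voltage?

The pot divides into 1.143 kΩ above the wiper and 1.077 kΩ below.
R_L loads the lower segment: effective lower R = 0.4908 kΩ.
Then V_out = V_DC · 0.4908/(1.143 + 0.4908) = 7.028 V.
(Unloaded: V_out = x·V_DC = 11.3 V.)

V_out ≈ 7.03 V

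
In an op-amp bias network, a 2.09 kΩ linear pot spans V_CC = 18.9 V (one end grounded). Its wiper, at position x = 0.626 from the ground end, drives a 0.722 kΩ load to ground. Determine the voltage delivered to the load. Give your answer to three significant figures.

The pot divides into 0.7817 kΩ above the wiper and 1.308 kΩ below.
R_L loads the lower segment: effective lower R = 0.4653 kΩ.
V_out = 18.9 × 0.4653/(0.7817 + 0.4653) = 7.052 V.

V_out ≈ 7.05 V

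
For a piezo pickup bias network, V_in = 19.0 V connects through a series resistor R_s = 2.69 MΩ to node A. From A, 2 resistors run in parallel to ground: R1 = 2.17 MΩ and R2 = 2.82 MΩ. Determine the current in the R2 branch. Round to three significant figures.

I ≈ 2.11 µA

Parallel bank: R_p = 1/(1/2.17 + 1/2.82) = 1.226 MΩ.
Node voltage V_A = V_in · R_p/(R_s + R_p) = 19.0 × 0.3131 = 5.950 V.
I(R2) = V_A / R2 = 5.950/2.82 = 2.110 µA.
(Equivalently: I_total = 4.851 µA, then current-divider fraction G_k/ΣG = 0.4349.)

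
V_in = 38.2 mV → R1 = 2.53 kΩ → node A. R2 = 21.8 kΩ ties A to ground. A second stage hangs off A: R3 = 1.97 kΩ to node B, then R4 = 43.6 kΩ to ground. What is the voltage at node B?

V_B ≈ 31.2 mV

Looking into the second stage from A: R3 + R4 = 45.57 kΩ appears in parallel with R2.
Effective lower resistance at A: R2 ‖ 45.57 = 14.75 kΩ.
So V_A = 38.2 × 0.8536 = 32.61 mV.
Then the unloaded second divider: V_B = V_A × R4/(R3+R4) = 32.61 × 0.9568 = 31.20 mV.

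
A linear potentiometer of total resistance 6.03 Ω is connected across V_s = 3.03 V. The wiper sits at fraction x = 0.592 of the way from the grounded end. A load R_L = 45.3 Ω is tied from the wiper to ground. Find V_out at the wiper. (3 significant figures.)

Split the track: R_lower = x·R_p = 3.570 Ω, R_upper = (1−x)·R_p = 2.460 Ω.
Lower segment in parallel with the load: 3.570 ‖ 45.3 = 3.309 Ω.
Then V_out = V_s · 3.309/(2.460 + 3.309) = 1.738 V.

V_out ≈ 1.74 V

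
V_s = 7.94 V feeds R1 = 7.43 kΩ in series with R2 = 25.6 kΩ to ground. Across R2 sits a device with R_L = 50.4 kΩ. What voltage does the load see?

The load sits in parallel with R2, giving an effective lower resistance R2' = R2·R_L/(R2+R_L) = 16.98 kΩ.
Then V_out = V_s · R2'/(R1 + R2') = 7.94 × 16.98/24.41 = 5.523 V.

V_out ≈ 5.52 V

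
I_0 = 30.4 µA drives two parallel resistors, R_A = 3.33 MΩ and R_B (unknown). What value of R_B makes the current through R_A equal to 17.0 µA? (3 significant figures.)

R_B ≈ 4.22 MΩ

Two-branch current divider: I_A = I_0 · R_B/(R_A + R_B).
17.0/30.4 = R_B/(R_A + R_B) → R_B = R_A · (0.5592)/(1 − 0.5592) = 3.33 × 1.269 = 4.225 MΩ.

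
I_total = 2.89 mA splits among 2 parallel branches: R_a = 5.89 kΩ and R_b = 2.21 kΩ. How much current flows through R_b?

I ≈ 2.10 mA

For two parallel branches, I_k = I_total · (other R)/(sum of R).
So I = 2.89 × 5.89/8.100 = 2.101 mA.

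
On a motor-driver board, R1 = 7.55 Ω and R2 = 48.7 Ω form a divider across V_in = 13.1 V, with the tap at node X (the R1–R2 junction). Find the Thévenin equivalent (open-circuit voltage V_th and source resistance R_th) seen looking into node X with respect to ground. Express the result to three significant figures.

V_th ≈ 11.3 V, R_th ≈ 6.54 Ω

Open-circuit (no load on X): V_th = V_in · R2/(R1 + R2) = 13.1 × 48.7/(7.550 + 48.7) = 11.34 V.
With V_in suppressed (replaced by a short), R_th = R1 ‖ R2 = (7.550 × 48.7)/(7.550 + 48.7) = 6.537 Ω.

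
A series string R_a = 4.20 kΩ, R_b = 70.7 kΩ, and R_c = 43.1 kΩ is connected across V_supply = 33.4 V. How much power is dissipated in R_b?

Series current I = V_supply/ΣR = 33.4/118.0 = 0.2831 mA.
P = I²R = 0.08012 × 70.7 = 5.664 mW.

P ≈ 5.66 mW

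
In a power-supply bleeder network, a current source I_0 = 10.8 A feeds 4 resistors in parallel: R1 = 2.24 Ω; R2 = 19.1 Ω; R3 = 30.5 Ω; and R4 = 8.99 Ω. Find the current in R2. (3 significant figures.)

I ≈ 0.880 A

Conductances: ΣG = 1/2.24 + 1/19.1 + 1/30.5 + 1/8.99 = 0.6428 (1/Ω).
Current divider: I(R2) = I_0 · G_k/ΣG = 10.8 × (0.05236/0.6428) = 10.8 × 0.08145 = 0.8797 A.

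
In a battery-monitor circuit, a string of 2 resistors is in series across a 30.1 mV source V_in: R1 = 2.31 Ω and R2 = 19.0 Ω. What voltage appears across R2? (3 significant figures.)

V ≈ 26.8 mV

Series total: ΣR = 2.31 + 19.0 = 21.31 Ω.
V = V_in · R/ΣR = 30.1 × 0.8916 = 26.84 mV.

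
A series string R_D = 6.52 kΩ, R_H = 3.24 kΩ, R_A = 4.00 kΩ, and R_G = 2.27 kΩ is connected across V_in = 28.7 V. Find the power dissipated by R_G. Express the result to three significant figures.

The common current is I = 28.7/16.03 = 1.790 mA.
V(R_G) = I·R = 4.064 V; P = V·I = 4.064 × 1.790 = 7.277 mW.

P ≈ 7.28 mW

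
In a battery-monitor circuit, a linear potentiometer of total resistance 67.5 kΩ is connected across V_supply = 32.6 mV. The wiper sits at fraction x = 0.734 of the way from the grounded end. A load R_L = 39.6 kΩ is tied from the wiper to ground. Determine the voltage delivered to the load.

Lower segment x·R_p = 49.55 kΩ; upper segment (1−x)·R_p = 17.96 kΩ.
(x·R_p) ‖ R_L = 22.01 kΩ.
Then V_out = V_supply · 22.01/(17.96 + 22.01) = 17.95 mV.

V_out ≈ 18.0 mV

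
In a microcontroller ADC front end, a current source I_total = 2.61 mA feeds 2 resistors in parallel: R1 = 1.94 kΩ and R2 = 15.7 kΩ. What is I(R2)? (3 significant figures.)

Two-branch current divider: I_k = I_total · R_other/(R_1 + R_2).
I(R2) = 2.61 × 1.94/(1.94 + 15.7) = 2.61 × 0.1100 = 0.2870 mA.

I ≈ 0.287 mA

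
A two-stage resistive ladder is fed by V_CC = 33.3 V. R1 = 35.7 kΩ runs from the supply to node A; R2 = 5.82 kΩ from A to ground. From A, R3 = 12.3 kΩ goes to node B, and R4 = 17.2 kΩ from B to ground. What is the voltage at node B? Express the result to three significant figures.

Looking into the second stage from A: R3 + R4 = 29.50 kΩ appears in parallel with R2.
Effective lower resistance at A: R2 ‖ 29.50 = 4.861 kΩ.
First divider: V_A = V_CC · 4.861/(35.7 + 4.861) = 3.991 V.
Stage 2 is unloaded, so V_B = V_A · R4/(R3+R4) = 3.991 × 17.2/29.50 = 2.327 V.

V_B ≈ 2.33 V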